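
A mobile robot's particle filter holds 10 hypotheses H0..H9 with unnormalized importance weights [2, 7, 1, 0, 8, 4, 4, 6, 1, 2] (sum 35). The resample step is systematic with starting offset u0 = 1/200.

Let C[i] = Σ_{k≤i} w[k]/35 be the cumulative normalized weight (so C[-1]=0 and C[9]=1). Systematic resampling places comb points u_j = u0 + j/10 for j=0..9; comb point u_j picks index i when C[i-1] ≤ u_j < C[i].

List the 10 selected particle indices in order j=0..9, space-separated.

C = [2/35, 9/35, 2/7, 2/7, 18/35, 22/35, 26/35, 32/35, 33/35, 1]
j=0: u_0=1/200 ∈ [0, 2/35) → index 0
j=1: u_1=21/200 ∈ [2/35, 9/35) → index 1
j=2: u_2=41/200 ∈ [2/35, 9/35) → index 1
j=3: u_3=61/200 ∈ [2/7, 18/35) → index 4
j=4: u_4=81/200 ∈ [2/7, 18/35) → index 4
j=5: u_5=101/200 ∈ [2/7, 18/35) → index 4
j=6: u_6=121/200 ∈ [18/35, 22/35) → index 5
j=7: u_7=141/200 ∈ [22/35, 26/35) → index 6
j=8: u_8=161/200 ∈ [26/35, 32/35) → index 7
j=9: u_9=181/200 ∈ [26/35, 32/35) → index 7

0 1 1 4 4 4 5 6 7 7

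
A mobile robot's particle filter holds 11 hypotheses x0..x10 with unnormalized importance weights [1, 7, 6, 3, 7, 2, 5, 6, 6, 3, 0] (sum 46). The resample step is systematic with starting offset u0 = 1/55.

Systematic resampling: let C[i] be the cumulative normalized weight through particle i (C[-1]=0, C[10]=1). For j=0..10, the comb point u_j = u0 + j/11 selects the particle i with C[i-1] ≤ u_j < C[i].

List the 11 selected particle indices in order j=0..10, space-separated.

C = [1/46, 4/23, 7/23, 17/46, 12/23, 13/23, 31/46, 37/46, 43/46, 1, 1]
j=0: u_0=1/55 ∈ [0, 1/46) → index 0
j=1: u_1=6/55 ∈ [1/46, 4/23) → index 1
j=2: u_2=1/5 ∈ [4/23, 7/23) → index 2
j=3: u_3=16/55 ∈ [4/23, 7/23) → index 2
j=4: u_4=21/55 ∈ [17/46, 12/23) → index 4
j=5: u_5=26/55 ∈ [17/46, 12/23) → index 4
j=6: u_6=31/55 ∈ [12/23, 13/23) → index 5
j=7: u_7=36/55 ∈ [13/23, 31/46) → index 6
j=8: u_8=41/55 ∈ [31/46, 37/46) → index 7
j=9: u_9=46/55 ∈ [37/46, 43/46) → index 8
j=10: u_10=51/55 ∈ [37/46, 43/46) → index 8

0 1 2 2 4 4 5 6 7 8 8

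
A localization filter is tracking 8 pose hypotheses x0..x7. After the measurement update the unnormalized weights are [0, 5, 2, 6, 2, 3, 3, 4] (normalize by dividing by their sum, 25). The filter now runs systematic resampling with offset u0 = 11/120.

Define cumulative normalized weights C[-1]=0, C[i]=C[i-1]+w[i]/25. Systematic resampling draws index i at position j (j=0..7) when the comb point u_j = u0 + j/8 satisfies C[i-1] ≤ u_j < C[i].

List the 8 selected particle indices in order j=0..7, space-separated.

1 2 3 3 4 5 7 7

C = [0, 1/5, 7/25, 13/25, 3/5, 18/25, 21/25, 1]
j=0: u_0=11/120 ∈ [0, 1/5) → index 1
j=1: u_1=13/60 ∈ [1/5, 7/25) → index 2
j=2: u_2=41/120 ∈ [7/25, 13/25) → index 3
j=3: u_3=7/15 ∈ [7/25, 13/25) → index 3
j=4: u_4=71/120 ∈ [13/25, 3/5) → index 4
j=5: u_5=43/60 ∈ [3/5, 18/25) → index 5
j=6: u_6=101/120 ∈ [21/25, 1) → index 7
j=7: u_7=29/30 ∈ [21/25, 1) → index 7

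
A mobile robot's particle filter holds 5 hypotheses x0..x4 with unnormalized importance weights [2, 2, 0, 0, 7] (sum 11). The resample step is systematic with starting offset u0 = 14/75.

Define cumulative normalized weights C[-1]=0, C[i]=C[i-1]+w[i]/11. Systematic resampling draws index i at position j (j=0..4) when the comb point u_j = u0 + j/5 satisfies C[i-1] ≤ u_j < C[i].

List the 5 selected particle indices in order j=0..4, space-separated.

1 4 4 4 4

C = [2/11, 4/11, 4/11, 4/11, 1]
j=0: u_0=14/75 ∈ [2/11, 4/11) → index 1
j=1: u_1=29/75 ∈ [4/11, 1) → index 4
j=2: u_2=44/75 ∈ [4/11, 1) → index 4
j=3: u_3=59/75 ∈ [4/11, 1) → index 4
j=4: u_4=74/75 ∈ [4/11, 1) → index 4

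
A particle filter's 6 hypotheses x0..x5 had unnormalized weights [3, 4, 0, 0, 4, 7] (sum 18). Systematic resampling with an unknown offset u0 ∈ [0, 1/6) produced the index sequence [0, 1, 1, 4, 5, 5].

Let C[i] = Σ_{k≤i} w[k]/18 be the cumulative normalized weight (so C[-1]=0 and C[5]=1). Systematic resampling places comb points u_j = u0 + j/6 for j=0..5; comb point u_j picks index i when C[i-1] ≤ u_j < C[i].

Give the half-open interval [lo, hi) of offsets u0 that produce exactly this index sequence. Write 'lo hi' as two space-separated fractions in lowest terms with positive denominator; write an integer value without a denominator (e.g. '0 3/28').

C = [1/6, 7/18, 7/18, 7/18, 11/18, 1]
j=0 picked index 0: u0 ∈ [0, 1/6)
j=1 picked index 1: u0 ∈ [0, 2/9)
j=2 picked index 1: u0 ∈ [-1/6, 1/18)
j=3 picked index 4: u0 ∈ [-1/9, 1/9)
j=4 picked index 5: u0 ∈ [-1/18, 1/3)
j=5 picked index 5: u0 ∈ [-2/9, 1/6)
intersection: [0, 1/18)

0 1/18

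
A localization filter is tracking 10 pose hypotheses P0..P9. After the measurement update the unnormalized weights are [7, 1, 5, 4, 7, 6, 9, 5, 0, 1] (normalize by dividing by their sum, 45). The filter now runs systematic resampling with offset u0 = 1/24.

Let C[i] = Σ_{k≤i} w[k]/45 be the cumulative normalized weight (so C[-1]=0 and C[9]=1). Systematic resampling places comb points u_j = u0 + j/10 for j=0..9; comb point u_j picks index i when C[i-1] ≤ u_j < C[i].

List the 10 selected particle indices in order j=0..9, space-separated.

0 0 2 3 4 5 5 6 6 7

C = [7/45, 8/45, 13/45, 17/45, 8/15, 2/3, 13/15, 44/45, 44/45, 1]
j=0: u_0=1/24 ∈ [0, 7/45) → index 0
j=1: u_1=17/120 ∈ [0, 7/45) → index 0
j=2: u_2=29/120 ∈ [8/45, 13/45) → index 2
j=3: u_3=41/120 ∈ [13/45, 17/45) → index 3
j=4: u_4=53/120 ∈ [17/45, 8/15) → index 4
j=5: u_5=13/24 ∈ [8/15, 2/3) → index 5
j=6: u_6=77/120 ∈ [8/15, 2/3) → index 5
j=7: u_7=89/120 ∈ [2/3, 13/15) → index 6
j=8: u_8=101/120 ∈ [2/3, 13/15) → index 6
j=9: u_9=113/120 ∈ [13/15, 44/45) → index 7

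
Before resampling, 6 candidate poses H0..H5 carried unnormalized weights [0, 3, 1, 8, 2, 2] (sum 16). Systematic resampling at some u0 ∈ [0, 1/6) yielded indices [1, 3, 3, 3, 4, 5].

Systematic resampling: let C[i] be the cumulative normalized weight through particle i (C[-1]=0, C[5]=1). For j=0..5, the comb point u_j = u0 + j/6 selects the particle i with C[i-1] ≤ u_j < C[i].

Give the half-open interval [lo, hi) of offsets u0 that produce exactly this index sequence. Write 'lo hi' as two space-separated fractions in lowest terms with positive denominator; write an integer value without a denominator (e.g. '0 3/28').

C = [0, 3/16, 1/4, 3/4, 7/8, 1]
j=0 picked index 1: u0 ∈ [0, 3/16)
j=1 picked index 3: u0 ∈ [1/12, 7/12)
j=2 picked index 3: u0 ∈ [-1/12, 5/12)
j=3 picked index 3: u0 ∈ [-1/4, 1/4)
j=4 picked index 4: u0 ∈ [1/12, 5/24)
j=5 picked index 5: u0 ∈ [1/24, 1/6)
intersection: [1/12, 1/6)

1/12 1/6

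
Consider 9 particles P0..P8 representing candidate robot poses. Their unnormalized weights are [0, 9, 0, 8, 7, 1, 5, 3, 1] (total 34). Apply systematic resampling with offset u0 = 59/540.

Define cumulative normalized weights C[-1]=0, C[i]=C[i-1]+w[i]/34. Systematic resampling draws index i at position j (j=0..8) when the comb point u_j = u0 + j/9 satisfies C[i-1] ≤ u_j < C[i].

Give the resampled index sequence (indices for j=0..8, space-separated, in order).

1 1 3 3 4 4 6 7 8

C = [0, 9/34, 9/34, 1/2, 12/17, 25/34, 15/17, 33/34, 1]
j=0: u_0=59/540 ∈ [0, 9/34) → index 1
j=1: u_1=119/540 ∈ [0, 9/34) → index 1
j=2: u_2=179/540 ∈ [9/34, 1/2) → index 3
j=3: u_3=239/540 ∈ [9/34, 1/2) → index 3
j=4: u_4=299/540 ∈ [1/2, 12/17) → index 4
j=5: u_5=359/540 ∈ [1/2, 12/17) → index 4
j=6: u_6=419/540 ∈ [25/34, 15/17) → index 6
j=7: u_7=479/540 ∈ [15/17, 33/34) → index 7
j=8: u_8=539/540 ∈ [33/34, 1) → index 8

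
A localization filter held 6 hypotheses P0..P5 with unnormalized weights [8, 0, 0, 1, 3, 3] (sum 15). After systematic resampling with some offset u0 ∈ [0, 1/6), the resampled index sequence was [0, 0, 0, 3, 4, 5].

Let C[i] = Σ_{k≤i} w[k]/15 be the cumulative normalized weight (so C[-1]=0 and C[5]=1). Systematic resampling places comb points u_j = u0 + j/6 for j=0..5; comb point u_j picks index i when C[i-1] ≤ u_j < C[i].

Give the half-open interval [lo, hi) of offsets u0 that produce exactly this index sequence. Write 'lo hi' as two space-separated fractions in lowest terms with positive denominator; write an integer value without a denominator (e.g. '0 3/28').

C = [8/15, 8/15, 8/15, 3/5, 4/5, 1]
j=0 picked index 0: u0 ∈ [0, 8/15)
j=1 picked index 0: u0 ∈ [-1/6, 11/30)
j=2 picked index 0: u0 ∈ [-1/3, 1/5)
j=3 picked index 3: u0 ∈ [1/30, 1/10)
j=4 picked index 4: u0 ∈ [-1/15, 2/15)
j=5 picked index 5: u0 ∈ [-1/30, 1/6)
intersection: [1/30, 1/10)

1/30 1/10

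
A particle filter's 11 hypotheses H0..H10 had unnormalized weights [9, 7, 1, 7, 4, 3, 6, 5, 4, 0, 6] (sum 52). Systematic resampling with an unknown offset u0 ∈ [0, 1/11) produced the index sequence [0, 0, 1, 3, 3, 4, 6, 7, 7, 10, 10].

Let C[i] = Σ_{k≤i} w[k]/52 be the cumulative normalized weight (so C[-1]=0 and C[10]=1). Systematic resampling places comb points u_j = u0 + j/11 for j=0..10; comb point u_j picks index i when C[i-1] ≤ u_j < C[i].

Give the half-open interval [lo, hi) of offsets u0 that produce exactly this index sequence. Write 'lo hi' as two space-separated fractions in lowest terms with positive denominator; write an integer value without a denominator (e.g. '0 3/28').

43/572 23/286

C = [9/52, 4/13, 17/52, 6/13, 7/13, 31/52, 37/52, 21/26, 23/26, 23/26, 1]
j=0 picked index 0: u0 ∈ [0, 9/52)
j=1 picked index 0: u0 ∈ [-1/11, 47/572)
j=2 picked index 1: u0 ∈ [-5/572, 18/143)
j=3 picked index 3: u0 ∈ [31/572, 27/143)
j=4 picked index 3: u0 ∈ [-21/572, 14/143)
j=5 picked index 4: u0 ∈ [1/143, 12/143)
j=6 picked index 6: u0 ∈ [29/572, 95/572)
j=7 picked index 7: u0 ∈ [43/572, 49/286)
j=8 picked index 7: u0 ∈ [-9/572, 23/286)
j=9 picked index 10: u0 ∈ [19/286, 2/11)
j=10 picked index 10: u0 ∈ [-7/286, 1/11)
intersection: [43/572, 23/286)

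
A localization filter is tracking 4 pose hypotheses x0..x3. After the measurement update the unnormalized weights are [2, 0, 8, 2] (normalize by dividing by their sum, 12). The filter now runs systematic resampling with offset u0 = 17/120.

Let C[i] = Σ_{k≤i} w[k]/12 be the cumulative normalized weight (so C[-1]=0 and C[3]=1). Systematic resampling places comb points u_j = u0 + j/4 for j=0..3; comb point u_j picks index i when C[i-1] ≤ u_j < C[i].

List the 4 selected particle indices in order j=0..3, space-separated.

C = [1/6, 1/6, 5/6, 1]
j=0: u_0=17/120 ∈ [0, 1/6) → index 0
j=1: u_1=47/120 ∈ [1/6, 5/6) → index 2
j=2: u_2=77/120 ∈ [1/6, 5/6) → index 2
j=3: u_3=107/120 ∈ [5/6, 1) → index 3

0 2 2 3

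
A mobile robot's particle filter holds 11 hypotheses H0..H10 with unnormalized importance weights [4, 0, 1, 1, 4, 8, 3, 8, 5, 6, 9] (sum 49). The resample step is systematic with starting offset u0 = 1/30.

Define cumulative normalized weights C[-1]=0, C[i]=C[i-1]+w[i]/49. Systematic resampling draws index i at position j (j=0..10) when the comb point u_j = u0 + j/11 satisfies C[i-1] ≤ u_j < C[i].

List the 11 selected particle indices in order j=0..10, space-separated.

0 4 5 5 6 7 7 8 9 10 10

C = [4/49, 4/49, 5/49, 6/49, 10/49, 18/49, 3/7, 29/49, 34/49, 40/49, 1]
j=0: u_0=1/30 ∈ [0, 4/49) → index 0
j=1: u_1=41/330 ∈ [6/49, 10/49) → index 4
j=2: u_2=71/330 ∈ [10/49, 18/49) → index 5
j=3: u_3=101/330 ∈ [10/49, 18/49) → index 5
j=4: u_4=131/330 ∈ [18/49, 3/7) → index 6
j=5: u_5=161/330 ∈ [3/7, 29/49) → index 7
j=6: u_6=191/330 ∈ [3/7, 29/49) → index 7
j=7: u_7=221/330 ∈ [29/49, 34/49) → index 8
j=8: u_8=251/330 ∈ [34/49, 40/49) → index 9
j=9: u_9=281/330 ∈ [40/49, 1) → index 10
j=10: u_10=311/330 ∈ [40/49, 1) → index 10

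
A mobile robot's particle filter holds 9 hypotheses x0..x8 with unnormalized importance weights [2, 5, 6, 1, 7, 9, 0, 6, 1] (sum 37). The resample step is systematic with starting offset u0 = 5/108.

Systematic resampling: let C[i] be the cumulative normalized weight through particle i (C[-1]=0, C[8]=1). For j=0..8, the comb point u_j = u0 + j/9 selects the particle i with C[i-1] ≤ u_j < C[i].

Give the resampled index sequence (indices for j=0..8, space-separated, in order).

0 1 2 4 4 5 5 7 7

C = [2/37, 7/37, 13/37, 14/37, 21/37, 30/37, 30/37, 36/37, 1]
j=0: u_0=5/108 ∈ [0, 2/37) → index 0
j=1: u_1=17/108 ∈ [2/37, 7/37) → index 1
j=2: u_2=29/108 ∈ [7/37, 13/37) → index 2
j=3: u_3=41/108 ∈ [14/37, 21/37) → index 4
j=4: u_4=53/108 ∈ [14/37, 21/37) → index 4
j=5: u_5=65/108 ∈ [21/37, 30/37) → index 5
j=6: u_6=77/108 ∈ [21/37, 30/37) → index 5
j=7: u_7=89/108 ∈ [30/37, 36/37) → index 7
j=8: u_8=101/108 ∈ [30/37, 36/37) → index 7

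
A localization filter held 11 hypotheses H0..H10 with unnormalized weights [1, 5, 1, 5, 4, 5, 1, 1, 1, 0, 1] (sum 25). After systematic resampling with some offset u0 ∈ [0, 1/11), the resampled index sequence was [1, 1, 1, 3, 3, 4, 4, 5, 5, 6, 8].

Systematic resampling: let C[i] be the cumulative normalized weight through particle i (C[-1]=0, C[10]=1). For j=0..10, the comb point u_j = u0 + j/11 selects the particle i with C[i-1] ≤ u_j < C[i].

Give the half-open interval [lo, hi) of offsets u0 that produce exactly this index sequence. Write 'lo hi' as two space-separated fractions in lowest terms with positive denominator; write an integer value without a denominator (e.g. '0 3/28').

1/25 14/275

C = [1/25, 6/25, 7/25, 12/25, 16/25, 21/25, 22/25, 23/25, 24/25, 24/25, 1]
j=0 picked index 1: u0 ∈ [1/25, 6/25)
j=1 picked index 1: u0 ∈ [-14/275, 41/275)
j=2 picked index 1: u0 ∈ [-39/275, 16/275)
j=3 picked index 3: u0 ∈ [2/275, 57/275)
j=4 picked index 3: u0 ∈ [-23/275, 32/275)
j=5 picked index 4: u0 ∈ [7/275, 51/275)
j=6 picked index 4: u0 ∈ [-18/275, 26/275)
j=7 picked index 5: u0 ∈ [1/275, 56/275)
j=8 picked index 5: u0 ∈ [-24/275, 31/275)
j=9 picked index 6: u0 ∈ [6/275, 17/275)
j=10 picked index 8: u0 ∈ [3/275, 14/275)
intersection: [1/25, 14/275)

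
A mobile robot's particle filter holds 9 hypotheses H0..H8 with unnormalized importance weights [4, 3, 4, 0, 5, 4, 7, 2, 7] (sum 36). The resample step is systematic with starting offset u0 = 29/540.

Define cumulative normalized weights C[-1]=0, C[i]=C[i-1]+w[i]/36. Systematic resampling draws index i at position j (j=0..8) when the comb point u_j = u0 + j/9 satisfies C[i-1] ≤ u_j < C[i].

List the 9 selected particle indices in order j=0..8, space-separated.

0 1 2 4 5 6 6 8 8

C = [1/9, 7/36, 11/36, 11/36, 4/9, 5/9, 3/4, 29/36, 1]
j=0: u_0=29/540 ∈ [0, 1/9) → index 0
j=1: u_1=89/540 ∈ [1/9, 7/36) → index 1
j=2: u_2=149/540 ∈ [7/36, 11/36) → index 2
j=3: u_3=209/540 ∈ [11/36, 4/9) → index 4
j=4: u_4=269/540 ∈ [4/9, 5/9) → index 5
j=5: u_5=329/540 ∈ [5/9, 3/4) → index 6
j=6: u_6=389/540 ∈ [5/9, 3/4) → index 6
j=7: u_7=449/540 ∈ [29/36, 1) → index 8
j=8: u_8=509/540 ∈ [29/36, 1) → index 8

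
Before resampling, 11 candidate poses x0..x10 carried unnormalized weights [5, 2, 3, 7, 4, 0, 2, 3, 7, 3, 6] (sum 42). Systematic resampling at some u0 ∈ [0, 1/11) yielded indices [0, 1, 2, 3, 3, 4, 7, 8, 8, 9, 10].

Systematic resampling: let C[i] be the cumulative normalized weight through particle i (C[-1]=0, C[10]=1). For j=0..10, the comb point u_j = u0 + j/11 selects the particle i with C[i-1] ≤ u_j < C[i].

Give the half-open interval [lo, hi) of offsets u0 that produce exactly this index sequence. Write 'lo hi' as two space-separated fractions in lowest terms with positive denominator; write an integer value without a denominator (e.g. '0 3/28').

13/462 3/77

C = [5/42, 1/6, 5/21, 17/42, 1/2, 1/2, 23/42, 13/21, 11/14, 6/7, 1]
j=0 picked index 0: u0 ∈ [0, 5/42)
j=1 picked index 1: u0 ∈ [13/462, 5/66)
j=2 picked index 2: u0 ∈ [-1/66, 13/231)
j=3 picked index 3: u0 ∈ [-8/231, 61/462)
j=4 picked index 3: u0 ∈ [-29/231, 19/462)
j=5 picked index 4: u0 ∈ [-23/462, 1/22)
j=6 picked index 7: u0 ∈ [1/462, 17/231)
j=7 picked index 8: u0 ∈ [-4/231, 23/154)
j=8 picked index 8: u0 ∈ [-25/231, 9/154)
j=9 picked index 9: u0 ∈ [-5/154, 3/77)
j=10 picked index 10: u0 ∈ [-4/77, 1/11)
intersection: [13/462, 3/77)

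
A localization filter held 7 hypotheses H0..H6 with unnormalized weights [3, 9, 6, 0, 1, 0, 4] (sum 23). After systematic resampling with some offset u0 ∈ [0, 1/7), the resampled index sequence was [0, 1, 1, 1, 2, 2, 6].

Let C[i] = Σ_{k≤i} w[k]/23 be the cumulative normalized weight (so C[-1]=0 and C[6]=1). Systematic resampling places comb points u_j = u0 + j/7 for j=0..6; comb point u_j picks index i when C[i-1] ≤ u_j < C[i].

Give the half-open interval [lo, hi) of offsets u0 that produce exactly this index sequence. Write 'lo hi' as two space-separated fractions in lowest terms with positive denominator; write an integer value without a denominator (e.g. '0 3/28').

0 11/161

C = [3/23, 12/23, 18/23, 18/23, 19/23, 19/23, 1]
j=0 picked index 0: u0 ∈ [0, 3/23)
j=1 picked index 1: u0 ∈ [-2/161, 61/161)
j=2 picked index 1: u0 ∈ [-25/161, 38/161)
j=3 picked index 1: u0 ∈ [-48/161, 15/161)
j=4 picked index 2: u0 ∈ [-8/161, 34/161)
j=5 picked index 2: u0 ∈ [-31/161, 11/161)
j=6 picked index 6: u0 ∈ [-5/161, 1/7)
intersection: [0, 11/161)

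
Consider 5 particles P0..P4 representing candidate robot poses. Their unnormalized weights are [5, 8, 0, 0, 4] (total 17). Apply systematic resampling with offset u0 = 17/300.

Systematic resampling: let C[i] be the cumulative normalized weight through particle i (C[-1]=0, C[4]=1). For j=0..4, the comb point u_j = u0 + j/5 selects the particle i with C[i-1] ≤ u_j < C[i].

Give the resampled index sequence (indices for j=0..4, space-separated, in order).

0 0 1 1 4

C = [5/17, 13/17, 13/17, 13/17, 1]
j=0: u_0=17/300 ∈ [0, 5/17) → index 0
j=1: u_1=77/300 ∈ [0, 5/17) → index 0
j=2: u_2=137/300 ∈ [5/17, 13/17) → index 1
j=3: u_3=197/300 ∈ [5/17, 13/17) → index 1
j=4: u_4=257/300 ∈ [13/17, 1) → index 4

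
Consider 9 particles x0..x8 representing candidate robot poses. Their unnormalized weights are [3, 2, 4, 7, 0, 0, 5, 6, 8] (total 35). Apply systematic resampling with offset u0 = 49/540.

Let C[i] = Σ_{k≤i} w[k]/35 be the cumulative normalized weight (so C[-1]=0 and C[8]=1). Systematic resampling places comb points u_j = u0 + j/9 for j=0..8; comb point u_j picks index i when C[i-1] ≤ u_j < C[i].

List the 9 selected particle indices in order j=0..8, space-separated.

C = [3/35, 1/7, 9/35, 16/35, 16/35, 16/35, 3/5, 27/35, 1]
j=0: u_0=49/540 ∈ [3/35, 1/7) → index 1
j=1: u_1=109/540 ∈ [1/7, 9/35) → index 2
j=2: u_2=169/540 ∈ [9/35, 16/35) → index 3
j=3: u_3=229/540 ∈ [9/35, 16/35) → index 3
j=4: u_4=289/540 ∈ [16/35, 3/5) → index 6
j=5: u_5=349/540 ∈ [3/5, 27/35) → index 7
j=6: u_6=409/540 ∈ [3/5, 27/35) → index 7
j=7: u_7=469/540 ∈ [27/35, 1) → index 8
j=8: u_8=529/540 ∈ [27/35, 1) → index 8

1 2 3 3 6 7 7 8 8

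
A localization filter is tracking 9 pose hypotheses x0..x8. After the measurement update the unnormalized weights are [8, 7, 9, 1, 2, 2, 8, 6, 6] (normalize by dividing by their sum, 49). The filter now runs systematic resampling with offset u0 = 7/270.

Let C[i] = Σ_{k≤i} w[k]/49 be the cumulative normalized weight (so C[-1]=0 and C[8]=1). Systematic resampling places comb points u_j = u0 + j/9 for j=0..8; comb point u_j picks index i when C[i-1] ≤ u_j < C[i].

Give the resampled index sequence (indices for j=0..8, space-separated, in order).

0 0 1 2 2 5 6 7 8

C = [8/49, 15/49, 24/49, 25/49, 27/49, 29/49, 37/49, 43/49, 1]
j=0: u_0=7/270 ∈ [0, 8/49) → index 0
j=1: u_1=37/270 ∈ [0, 8/49) → index 0
j=2: u_2=67/270 ∈ [8/49, 15/49) → index 1
j=3: u_3=97/270 ∈ [15/49, 24/49) → index 2
j=4: u_4=127/270 ∈ [15/49, 24/49) → index 2
j=5: u_5=157/270 ∈ [27/49, 29/49) → index 5
j=6: u_6=187/270 ∈ [29/49, 37/49) → index 6
j=7: u_7=217/270 ∈ [37/49, 43/49) → index 7
j=8: u_8=247/270 ∈ [43/49, 1) → index 8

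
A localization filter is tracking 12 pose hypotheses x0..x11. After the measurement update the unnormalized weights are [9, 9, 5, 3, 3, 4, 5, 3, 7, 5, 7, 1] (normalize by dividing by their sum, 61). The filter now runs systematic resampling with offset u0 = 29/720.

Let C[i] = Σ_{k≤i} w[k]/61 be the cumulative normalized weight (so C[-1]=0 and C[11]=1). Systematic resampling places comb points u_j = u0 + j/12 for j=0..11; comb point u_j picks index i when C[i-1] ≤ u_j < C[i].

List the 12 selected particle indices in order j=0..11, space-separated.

0 0 1 1 2 4 5 7 8 9 10 10

C = [9/61, 18/61, 23/61, 26/61, 29/61, 33/61, 38/61, 41/61, 48/61, 53/61, 60/61, 1]
j=0: u_0=29/720 ∈ [0, 9/61) → index 0
j=1: u_1=89/720 ∈ [0, 9/61) → index 0
j=2: u_2=149/720 ∈ [9/61, 18/61) → index 1
j=3: u_3=209/720 ∈ [9/61, 18/61) → index 1
j=4: u_4=269/720 ∈ [18/61, 23/61) → index 2
j=5: u_5=329/720 ∈ [26/61, 29/61) → index 4
j=6: u_6=389/720 ∈ [29/61, 33/61) → index 5
j=7: u_7=449/720 ∈ [38/61, 41/61) → index 7
j=8: u_8=509/720 ∈ [41/61, 48/61) → index 8
j=9: u_9=569/720 ∈ [48/61, 53/61) → index 9
j=10: u_10=629/720 ∈ [53/61, 60/61) → index 10
j=11: u_11=689/720 ∈ [53/61, 60/61) → index 10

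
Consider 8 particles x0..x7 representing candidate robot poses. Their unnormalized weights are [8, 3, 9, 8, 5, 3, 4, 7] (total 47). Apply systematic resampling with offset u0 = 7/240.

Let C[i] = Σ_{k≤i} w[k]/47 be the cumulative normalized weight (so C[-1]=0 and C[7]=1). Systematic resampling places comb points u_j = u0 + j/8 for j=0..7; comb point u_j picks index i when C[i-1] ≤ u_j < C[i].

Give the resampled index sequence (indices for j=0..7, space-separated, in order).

C = [8/47, 11/47, 20/47, 28/47, 33/47, 36/47, 40/47, 1]
j=0: u_0=7/240 ∈ [0, 8/47) → index 0
j=1: u_1=37/240 ∈ [0, 8/47) → index 0
j=2: u_2=67/240 ∈ [11/47, 20/47) → index 2
j=3: u_3=97/240 ∈ [11/47, 20/47) → index 2
j=4: u_4=127/240 ∈ [20/47, 28/47) → index 3
j=5: u_5=157/240 ∈ [28/47, 33/47) → index 4
j=6: u_6=187/240 ∈ [36/47, 40/47) → index 6
j=7: u_7=217/240 ∈ [40/47, 1) → index 7

0 0 2 2 3 4 6 7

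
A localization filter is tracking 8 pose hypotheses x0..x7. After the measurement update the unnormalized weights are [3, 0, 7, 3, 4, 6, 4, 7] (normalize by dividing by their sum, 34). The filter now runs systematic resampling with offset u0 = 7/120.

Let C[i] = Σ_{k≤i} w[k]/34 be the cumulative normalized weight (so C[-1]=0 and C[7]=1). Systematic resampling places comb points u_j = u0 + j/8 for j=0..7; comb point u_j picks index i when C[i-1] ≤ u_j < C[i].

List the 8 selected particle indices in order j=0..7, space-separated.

C = [3/34, 3/34, 5/17, 13/34, 1/2, 23/34, 27/34, 1]
j=0: u_0=7/120 ∈ [0, 3/34) → index 0
j=1: u_1=11/60 ∈ [3/34, 5/17) → index 2
j=2: u_2=37/120 ∈ [5/17, 13/34) → index 3
j=3: u_3=13/30 ∈ [13/34, 1/2) → index 4
j=4: u_4=67/120 ∈ [1/2, 23/34) → index 5
j=5: u_5=41/60 ∈ [23/34, 27/34) → index 6
j=6: u_6=97/120 ∈ [27/34, 1) → index 7
j=7: u_7=14/15 ∈ [27/34, 1) → index 7

0 2 3 4 5 6 7 7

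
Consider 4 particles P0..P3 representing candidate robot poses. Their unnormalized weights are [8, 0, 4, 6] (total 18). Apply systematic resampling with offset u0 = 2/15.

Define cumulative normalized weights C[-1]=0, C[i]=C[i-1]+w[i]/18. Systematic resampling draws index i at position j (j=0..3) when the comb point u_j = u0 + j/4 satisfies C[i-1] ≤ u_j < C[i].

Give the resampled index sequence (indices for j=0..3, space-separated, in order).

C = [4/9, 4/9, 2/3, 1]
j=0: u_0=2/15 ∈ [0, 4/9) → index 0
j=1: u_1=23/60 ∈ [0, 4/9) → index 0
j=2: u_2=19/30 ∈ [4/9, 2/3) → index 2
j=3: u_3=53/60 ∈ [2/3, 1) → index 3

0 0 2 3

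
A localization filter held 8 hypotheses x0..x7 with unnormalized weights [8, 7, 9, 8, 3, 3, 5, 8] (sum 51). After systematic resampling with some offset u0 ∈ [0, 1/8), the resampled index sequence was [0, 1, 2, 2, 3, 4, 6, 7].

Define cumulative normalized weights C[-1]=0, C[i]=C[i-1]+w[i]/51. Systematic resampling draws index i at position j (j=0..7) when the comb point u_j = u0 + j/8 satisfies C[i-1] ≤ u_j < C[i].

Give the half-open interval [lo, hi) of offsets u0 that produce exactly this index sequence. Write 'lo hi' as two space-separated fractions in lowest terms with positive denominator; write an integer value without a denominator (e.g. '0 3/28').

3/68 25/408

C = [8/51, 5/17, 8/17, 32/51, 35/51, 38/51, 43/51, 1]
j=0 picked index 0: u0 ∈ [0, 8/51)
j=1 picked index 1: u0 ∈ [13/408, 23/136)
j=2 picked index 2: u0 ∈ [3/68, 15/68)
j=3 picked index 2: u0 ∈ [-11/136, 13/136)
j=4 picked index 3: u0 ∈ [-1/34, 13/102)
j=5 picked index 4: u0 ∈ [1/408, 25/408)
j=6 picked index 6: u0 ∈ [-1/204, 19/204)
j=7 picked index 7: u0 ∈ [-13/408, 1/8)
intersection: [3/68, 25/408)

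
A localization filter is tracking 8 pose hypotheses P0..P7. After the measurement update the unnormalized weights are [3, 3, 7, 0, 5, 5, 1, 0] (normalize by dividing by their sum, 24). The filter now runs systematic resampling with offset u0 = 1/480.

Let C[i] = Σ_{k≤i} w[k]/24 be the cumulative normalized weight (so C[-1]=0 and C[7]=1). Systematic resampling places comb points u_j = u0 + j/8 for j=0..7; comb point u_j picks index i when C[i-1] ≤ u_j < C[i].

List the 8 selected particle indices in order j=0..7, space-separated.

0 1 2 2 2 4 5 5

C = [1/8, 1/4, 13/24, 13/24, 3/4, 23/24, 1, 1]
j=0: u_0=1/480 ∈ [0, 1/8) → index 0
j=1: u_1=61/480 ∈ [1/8, 1/4) → index 1
j=2: u_2=121/480 ∈ [1/4, 13/24) → index 2
j=3: u_3=181/480 ∈ [1/4, 13/24) → index 2
j=4: u_4=241/480 ∈ [1/4, 13/24) → index 2
j=5: u_5=301/480 ∈ [13/24, 3/4) → index 4
j=6: u_6=361/480 ∈ [3/4, 23/24) → index 5
j=7: u_7=421/480 ∈ [3/4, 23/24) → index 5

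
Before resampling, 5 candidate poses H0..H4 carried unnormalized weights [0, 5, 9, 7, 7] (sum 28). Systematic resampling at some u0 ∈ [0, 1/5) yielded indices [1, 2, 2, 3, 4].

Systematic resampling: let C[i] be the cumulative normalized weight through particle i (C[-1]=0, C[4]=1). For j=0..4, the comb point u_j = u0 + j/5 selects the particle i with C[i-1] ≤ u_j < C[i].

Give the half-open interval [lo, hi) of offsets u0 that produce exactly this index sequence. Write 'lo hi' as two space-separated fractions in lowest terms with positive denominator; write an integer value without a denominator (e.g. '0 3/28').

0 1/10

C = [0, 5/28, 1/2, 3/4, 1]
j=0 picked index 1: u0 ∈ [0, 5/28)
j=1 picked index 2: u0 ∈ [-3/140, 3/10)
j=2 picked index 2: u0 ∈ [-31/140, 1/10)
j=3 picked index 3: u0 ∈ [-1/10, 3/20)
j=4 picked index 4: u0 ∈ [-1/20, 1/5)
intersection: [0, 1/10)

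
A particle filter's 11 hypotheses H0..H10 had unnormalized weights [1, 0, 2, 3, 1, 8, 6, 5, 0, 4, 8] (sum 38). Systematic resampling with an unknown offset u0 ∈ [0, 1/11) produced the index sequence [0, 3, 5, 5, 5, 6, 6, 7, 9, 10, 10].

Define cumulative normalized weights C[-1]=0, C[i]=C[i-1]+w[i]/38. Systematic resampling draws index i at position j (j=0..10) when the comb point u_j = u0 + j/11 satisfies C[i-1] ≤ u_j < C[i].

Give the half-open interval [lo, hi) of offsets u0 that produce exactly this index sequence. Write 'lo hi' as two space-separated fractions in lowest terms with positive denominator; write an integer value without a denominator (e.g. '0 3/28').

C = [1/38, 1/38, 3/38, 3/19, 7/38, 15/38, 21/38, 13/19, 13/19, 15/19, 1]
j=0 picked index 0: u0 ∈ [0, 1/38)
j=1 picked index 3: u0 ∈ [-5/418, 14/209)
j=2 picked index 5: u0 ∈ [1/418, 89/418)
j=3 picked index 5: u0 ∈ [-37/418, 51/418)
j=4 picked index 5: u0 ∈ [-75/418, 13/418)
j=5 picked index 6: u0 ∈ [-25/418, 41/418)
j=6 picked index 6: u0 ∈ [-63/418, 3/418)
j=7 picked index 7: u0 ∈ [-35/418, 10/209)
j=8 picked index 9: u0 ∈ [-9/209, 13/209)
j=9 picked index 10: u0 ∈ [-6/209, 2/11)
j=10 picked index 10: u0 ∈ [-25/209, 1/11)
intersection: [1/418, 3/418)

1/418 3/418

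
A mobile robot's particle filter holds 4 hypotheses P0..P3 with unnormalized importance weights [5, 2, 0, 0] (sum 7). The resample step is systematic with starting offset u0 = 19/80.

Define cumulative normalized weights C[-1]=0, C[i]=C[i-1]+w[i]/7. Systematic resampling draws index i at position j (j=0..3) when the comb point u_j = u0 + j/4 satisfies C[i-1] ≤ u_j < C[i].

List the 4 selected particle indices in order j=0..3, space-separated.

0 0 1 1

C = [5/7, 1, 1, 1]
j=0: u_0=19/80 ∈ [0, 5/7) → index 0
j=1: u_1=39/80 ∈ [0, 5/7) → index 0
j=2: u_2=59/80 ∈ [5/7, 1) → index 1
j=3: u_3=79/80 ∈ [5/7, 1) → index 1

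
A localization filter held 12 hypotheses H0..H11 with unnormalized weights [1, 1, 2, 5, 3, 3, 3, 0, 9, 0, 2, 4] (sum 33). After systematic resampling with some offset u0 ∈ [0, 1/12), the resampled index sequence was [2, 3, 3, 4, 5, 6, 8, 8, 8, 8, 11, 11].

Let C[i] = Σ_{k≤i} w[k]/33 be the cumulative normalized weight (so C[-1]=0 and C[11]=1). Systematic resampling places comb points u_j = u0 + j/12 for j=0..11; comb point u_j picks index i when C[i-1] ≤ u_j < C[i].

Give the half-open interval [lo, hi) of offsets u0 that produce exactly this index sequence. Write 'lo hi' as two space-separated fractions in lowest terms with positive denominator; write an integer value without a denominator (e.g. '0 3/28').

C = [1/33, 2/33, 4/33, 3/11, 4/11, 5/11, 6/11, 6/11, 9/11, 9/11, 29/33, 1]
j=0 picked index 2: u0 ∈ [2/33, 4/33)
j=1 picked index 3: u0 ∈ [5/132, 25/132)
j=2 picked index 3: u0 ∈ [-1/22, 7/66)
j=3 picked index 4: u0 ∈ [1/44, 5/44)
j=4 picked index 5: u0 ∈ [1/33, 4/33)
j=5 picked index 6: u0 ∈ [5/132, 17/132)
j=6 picked index 8: u0 ∈ [1/22, 7/22)
j=7 picked index 8: u0 ∈ [-5/132, 31/132)
j=8 picked index 8: u0 ∈ [-4/33, 5/33)
j=9 picked index 8: u0 ∈ [-9/44, 3/44)
j=10 picked index 11: u0 ∈ [1/22, 1/6)
j=11 picked index 11: u0 ∈ [-5/132, 1/12)
intersection: [2/33, 3/44)

2/33 3/44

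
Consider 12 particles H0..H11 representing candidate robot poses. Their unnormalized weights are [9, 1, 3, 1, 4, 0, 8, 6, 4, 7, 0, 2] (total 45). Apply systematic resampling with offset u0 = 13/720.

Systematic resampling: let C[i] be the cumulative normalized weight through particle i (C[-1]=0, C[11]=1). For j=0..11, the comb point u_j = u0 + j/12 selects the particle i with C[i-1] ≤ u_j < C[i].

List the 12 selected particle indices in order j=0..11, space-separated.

0 0 0 2 4 6 6 7 7 8 9 9

C = [1/5, 2/9, 13/45, 14/45, 2/5, 2/5, 26/45, 32/45, 4/5, 43/45, 43/45, 1]
j=0: u_0=13/720 ∈ [0, 1/5) → index 0
j=1: u_1=73/720 ∈ [0, 1/5) → index 0
j=2: u_2=133/720 ∈ [0, 1/5) → index 0
j=3: u_3=193/720 ∈ [2/9, 13/45) → index 2
j=4: u_4=253/720 ∈ [14/45, 2/5) → index 4
j=5: u_5=313/720 ∈ [2/5, 26/45) → index 6
j=6: u_6=373/720 ∈ [2/5, 26/45) → index 6
j=7: u_7=433/720 ∈ [26/45, 32/45) → index 7
j=8: u_8=493/720 ∈ [26/45, 32/45) → index 7
j=9: u_9=553/720 ∈ [32/45, 4/5) → index 8
j=10: u_10=613/720 ∈ [4/5, 43/45) → index 9
j=11: u_11=673/720 ∈ [4/5, 43/45) → index 9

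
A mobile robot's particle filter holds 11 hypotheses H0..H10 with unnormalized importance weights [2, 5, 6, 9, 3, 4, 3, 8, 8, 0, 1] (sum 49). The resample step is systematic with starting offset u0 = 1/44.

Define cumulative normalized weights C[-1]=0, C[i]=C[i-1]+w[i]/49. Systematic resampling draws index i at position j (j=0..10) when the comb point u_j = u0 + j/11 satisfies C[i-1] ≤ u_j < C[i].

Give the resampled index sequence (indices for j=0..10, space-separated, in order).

0 1 2 3 3 4 5 7 7 8 8

C = [2/49, 1/7, 13/49, 22/49, 25/49, 29/49, 32/49, 40/49, 48/49, 48/49, 1]
j=0: u_0=1/44 ∈ [0, 2/49) → index 0
j=1: u_1=5/44 ∈ [2/49, 1/7) → index 1
j=2: u_2=9/44 ∈ [1/7, 13/49) → index 2
j=3: u_3=13/44 ∈ [13/49, 22/49) → index 3
j=4: u_4=17/44 ∈ [13/49, 22/49) → index 3
j=5: u_5=21/44 ∈ [22/49, 25/49) → index 4
j=6: u_6=25/44 ∈ [25/49, 29/49) → index 5
j=7: u_7=29/44 ∈ [32/49, 40/49) → index 7
j=8: u_8=3/4 ∈ [32/49, 40/49) → index 7
j=9: u_9=37/44 ∈ [40/49, 48/49) → index 8
j=10: u_10=41/44 ∈ [40/49, 48/49) → index 8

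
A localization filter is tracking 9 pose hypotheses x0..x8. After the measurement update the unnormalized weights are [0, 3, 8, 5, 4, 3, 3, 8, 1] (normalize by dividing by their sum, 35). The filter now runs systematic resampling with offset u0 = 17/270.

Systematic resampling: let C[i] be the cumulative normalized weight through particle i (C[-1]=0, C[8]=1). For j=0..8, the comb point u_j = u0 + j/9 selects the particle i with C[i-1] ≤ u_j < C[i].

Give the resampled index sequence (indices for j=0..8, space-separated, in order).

1 2 2 3 4 5 6 7 7

C = [0, 3/35, 11/35, 16/35, 4/7, 23/35, 26/35, 34/35, 1]
j=0: u_0=17/270 ∈ [0, 3/35) → index 1
j=1: u_1=47/270 ∈ [3/35, 11/35) → index 2
j=2: u_2=77/270 ∈ [3/35, 11/35) → index 2
j=3: u_3=107/270 ∈ [11/35, 16/35) → index 3
j=4: u_4=137/270 ∈ [16/35, 4/7) → index 4
j=5: u_5=167/270 ∈ [4/7, 23/35) → index 5
j=6: u_6=197/270 ∈ [23/35, 26/35) → index 6
j=7: u_7=227/270 ∈ [26/35, 34/35) → index 7
j=8: u_8=257/270 ∈ [26/35, 34/35) → index 7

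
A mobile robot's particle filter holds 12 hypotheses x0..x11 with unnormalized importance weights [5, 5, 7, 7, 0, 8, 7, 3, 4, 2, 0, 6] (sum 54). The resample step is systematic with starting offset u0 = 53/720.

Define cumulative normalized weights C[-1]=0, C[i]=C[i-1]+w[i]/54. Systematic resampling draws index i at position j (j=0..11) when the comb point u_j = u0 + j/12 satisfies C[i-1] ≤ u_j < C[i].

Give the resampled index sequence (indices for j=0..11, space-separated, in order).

0 1 2 3 3 5 5 6 7 8 11 11

C = [5/54, 5/27, 17/54, 4/9, 4/9, 16/27, 13/18, 7/9, 23/27, 8/9, 8/9, 1]
j=0: u_0=53/720 ∈ [0, 5/54) → index 0
j=1: u_1=113/720 ∈ [5/54, 5/27) → index 1
j=2: u_2=173/720 ∈ [5/27, 17/54) → index 2
j=3: u_3=233/720 ∈ [17/54, 4/9) → index 3
j=4: u_4=293/720 ∈ [17/54, 4/9) → index 3
j=5: u_5=353/720 ∈ [4/9, 16/27) → index 5
j=6: u_6=413/720 ∈ [4/9, 16/27) → index 5
j=7: u_7=473/720 ∈ [16/27, 13/18) → index 6
j=8: u_8=533/720 ∈ [13/18, 7/9) → index 7
j=9: u_9=593/720 ∈ [7/9, 23/27) → index 8
j=10: u_10=653/720 ∈ [8/9, 1) → index 11
j=11: u_11=713/720 ∈ [8/9, 1) → index 11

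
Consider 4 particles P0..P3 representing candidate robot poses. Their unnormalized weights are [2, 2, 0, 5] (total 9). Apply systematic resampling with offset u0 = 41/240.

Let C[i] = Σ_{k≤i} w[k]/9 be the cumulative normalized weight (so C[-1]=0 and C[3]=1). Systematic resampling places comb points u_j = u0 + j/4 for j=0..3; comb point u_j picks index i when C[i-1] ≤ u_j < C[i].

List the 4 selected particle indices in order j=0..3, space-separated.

C = [2/9, 4/9, 4/9, 1]
j=0: u_0=41/240 ∈ [0, 2/9) → index 0
j=1: u_1=101/240 ∈ [2/9, 4/9) → index 1
j=2: u_2=161/240 ∈ [4/9, 1) → index 3
j=3: u_3=221/240 ∈ [4/9, 1) → index 3

0 1 3 3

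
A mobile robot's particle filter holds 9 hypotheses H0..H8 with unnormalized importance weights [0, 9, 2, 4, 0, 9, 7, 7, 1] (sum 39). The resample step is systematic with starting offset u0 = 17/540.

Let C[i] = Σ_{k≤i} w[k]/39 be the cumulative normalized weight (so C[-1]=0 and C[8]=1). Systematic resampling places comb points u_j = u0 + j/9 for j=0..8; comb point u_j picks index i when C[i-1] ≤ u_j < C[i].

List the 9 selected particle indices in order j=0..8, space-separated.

1 1 2 3 5 5 6 7 7

C = [0, 3/13, 11/39, 5/13, 5/13, 8/13, 31/39, 38/39, 1]
j=0: u_0=17/540 ∈ [0, 3/13) → index 1
j=1: u_1=77/540 ∈ [0, 3/13) → index 1
j=2: u_2=137/540 ∈ [3/13, 11/39) → index 2
j=3: u_3=197/540 ∈ [11/39, 5/13) → index 3
j=4: u_4=257/540 ∈ [5/13, 8/13) → index 5
j=5: u_5=317/540 ∈ [5/13, 8/13) → index 5
j=6: u_6=377/540 ∈ [8/13, 31/39) → index 6
j=7: u_7=437/540 ∈ [31/39, 38/39) → index 7
j=8: u_8=497/540 ∈ [31/39, 38/39) → index 7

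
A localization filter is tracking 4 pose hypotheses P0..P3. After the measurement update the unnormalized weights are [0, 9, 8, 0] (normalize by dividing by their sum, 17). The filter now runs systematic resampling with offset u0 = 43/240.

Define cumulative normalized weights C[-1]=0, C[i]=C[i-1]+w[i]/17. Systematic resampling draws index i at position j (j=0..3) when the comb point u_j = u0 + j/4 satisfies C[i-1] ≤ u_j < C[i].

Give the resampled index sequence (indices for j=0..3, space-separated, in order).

C = [0, 9/17, 1, 1]
j=0: u_0=43/240 ∈ [0, 9/17) → index 1
j=1: u_1=103/240 ∈ [0, 9/17) → index 1
j=2: u_2=163/240 ∈ [9/17, 1) → index 2
j=3: u_3=223/240 ∈ [9/17, 1) → index 2

1 1 2 2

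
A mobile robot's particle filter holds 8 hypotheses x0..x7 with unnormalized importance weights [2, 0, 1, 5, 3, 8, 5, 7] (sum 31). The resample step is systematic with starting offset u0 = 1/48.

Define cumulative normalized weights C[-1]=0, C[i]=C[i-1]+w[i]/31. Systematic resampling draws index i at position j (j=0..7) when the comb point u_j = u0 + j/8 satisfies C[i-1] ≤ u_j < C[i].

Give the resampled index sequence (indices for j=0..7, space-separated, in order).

C = [2/31, 2/31, 3/31, 8/31, 11/31, 19/31, 24/31, 1]
j=0: u_0=1/48 ∈ [0, 2/31) → index 0
j=1: u_1=7/48 ∈ [3/31, 8/31) → index 3
j=2: u_2=13/48 ∈ [8/31, 11/31) → index 4
j=3: u_3=19/48 ∈ [11/31, 19/31) → index 5
j=4: u_4=25/48 ∈ [11/31, 19/31) → index 5
j=5: u_5=31/48 ∈ [19/31, 24/31) → index 6
j=6: u_6=37/48 ∈ [19/31, 24/31) → index 6
j=7: u_7=43/48 ∈ [24/31, 1) → index 7

0 3 4 5 5 6 6 7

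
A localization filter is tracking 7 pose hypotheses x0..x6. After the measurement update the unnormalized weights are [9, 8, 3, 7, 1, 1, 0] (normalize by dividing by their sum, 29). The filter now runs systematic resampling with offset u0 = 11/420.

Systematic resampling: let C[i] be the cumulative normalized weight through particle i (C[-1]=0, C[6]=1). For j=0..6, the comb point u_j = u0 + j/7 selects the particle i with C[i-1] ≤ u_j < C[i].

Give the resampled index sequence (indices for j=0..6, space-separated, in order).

C = [9/29, 17/29, 20/29, 27/29, 28/29, 1, 1]
j=0: u_0=11/420 ∈ [0, 9/29) → index 0
j=1: u_1=71/420 ∈ [0, 9/29) → index 0
j=2: u_2=131/420 ∈ [9/29, 17/29) → index 1
j=3: u_3=191/420 ∈ [9/29, 17/29) → index 1
j=4: u_4=251/420 ∈ [17/29, 20/29) → index 2
j=5: u_5=311/420 ∈ [20/29, 27/29) → index 3
j=6: u_6=53/60 ∈ [20/29, 27/29) → index 3

0 0 1 1 2 3 3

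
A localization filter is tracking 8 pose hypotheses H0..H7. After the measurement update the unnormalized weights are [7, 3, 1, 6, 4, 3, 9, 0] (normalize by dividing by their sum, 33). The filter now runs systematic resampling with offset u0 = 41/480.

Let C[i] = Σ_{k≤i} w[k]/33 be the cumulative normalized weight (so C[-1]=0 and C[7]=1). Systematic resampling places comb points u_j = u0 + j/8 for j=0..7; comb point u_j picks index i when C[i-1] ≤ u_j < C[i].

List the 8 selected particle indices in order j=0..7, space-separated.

C = [7/33, 10/33, 1/3, 17/33, 7/11, 8/11, 1, 1]
j=0: u_0=41/480 ∈ [0, 7/33) → index 0
j=1: u_1=101/480 ∈ [0, 7/33) → index 0
j=2: u_2=161/480 ∈ [1/3, 17/33) → index 3
j=3: u_3=221/480 ∈ [1/3, 17/33) → index 3
j=4: u_4=281/480 ∈ [17/33, 7/11) → index 4
j=5: u_5=341/480 ∈ [7/11, 8/11) → index 5
j=6: u_6=401/480 ∈ [8/11, 1) → index 6
j=7: u_7=461/480 ∈ [8/11, 1) → index 6

0 0 3 3 4 5 6 6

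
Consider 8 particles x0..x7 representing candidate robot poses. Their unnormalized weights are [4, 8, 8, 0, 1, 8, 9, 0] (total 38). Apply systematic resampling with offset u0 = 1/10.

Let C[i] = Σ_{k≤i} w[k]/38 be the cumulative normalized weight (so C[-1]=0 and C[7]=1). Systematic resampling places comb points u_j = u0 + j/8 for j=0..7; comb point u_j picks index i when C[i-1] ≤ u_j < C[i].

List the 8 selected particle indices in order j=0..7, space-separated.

0 1 2 2 5 5 6 6

C = [2/19, 6/19, 10/19, 10/19, 21/38, 29/38, 1, 1]
j=0: u_0=1/10 ∈ [0, 2/19) → index 0
j=1: u_1=9/40 ∈ [2/19, 6/19) → index 1
j=2: u_2=7/20 ∈ [6/19, 10/19) → index 2
j=3: u_3=19/40 ∈ [6/19, 10/19) → index 2
j=4: u_4=3/5 ∈ [21/38, 29/38) → index 5
j=5: u_5=29/40 ∈ [21/38, 29/38) → index 5
j=6: u_6=17/20 ∈ [29/38, 1) → index 6
j=7: u_7=39/40 ∈ [29/38, 1) → index 6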